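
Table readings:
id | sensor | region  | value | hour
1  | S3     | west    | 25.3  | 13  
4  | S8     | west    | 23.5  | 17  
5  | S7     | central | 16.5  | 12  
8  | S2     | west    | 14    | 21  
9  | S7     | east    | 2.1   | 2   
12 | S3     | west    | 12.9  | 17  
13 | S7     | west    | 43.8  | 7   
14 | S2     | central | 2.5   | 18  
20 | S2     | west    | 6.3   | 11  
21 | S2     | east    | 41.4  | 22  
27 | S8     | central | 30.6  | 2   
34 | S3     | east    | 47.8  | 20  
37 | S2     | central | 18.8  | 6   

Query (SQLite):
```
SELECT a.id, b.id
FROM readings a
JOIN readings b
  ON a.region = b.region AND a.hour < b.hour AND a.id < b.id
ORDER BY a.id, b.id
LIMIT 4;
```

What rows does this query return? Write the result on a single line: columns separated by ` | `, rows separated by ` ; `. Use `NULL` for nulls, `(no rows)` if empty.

1 | 4 ; 1 | 8 ; 1 | 12 ; 4 | 8

Pairs (a,b) with same region, a.hour < b.hour, a.id < b.id.
region groups: central:{5,14,27,37} east:{9,21,34} west:{1,4,8,12,13,20}
Ordered by (a.id, b.id); first 4.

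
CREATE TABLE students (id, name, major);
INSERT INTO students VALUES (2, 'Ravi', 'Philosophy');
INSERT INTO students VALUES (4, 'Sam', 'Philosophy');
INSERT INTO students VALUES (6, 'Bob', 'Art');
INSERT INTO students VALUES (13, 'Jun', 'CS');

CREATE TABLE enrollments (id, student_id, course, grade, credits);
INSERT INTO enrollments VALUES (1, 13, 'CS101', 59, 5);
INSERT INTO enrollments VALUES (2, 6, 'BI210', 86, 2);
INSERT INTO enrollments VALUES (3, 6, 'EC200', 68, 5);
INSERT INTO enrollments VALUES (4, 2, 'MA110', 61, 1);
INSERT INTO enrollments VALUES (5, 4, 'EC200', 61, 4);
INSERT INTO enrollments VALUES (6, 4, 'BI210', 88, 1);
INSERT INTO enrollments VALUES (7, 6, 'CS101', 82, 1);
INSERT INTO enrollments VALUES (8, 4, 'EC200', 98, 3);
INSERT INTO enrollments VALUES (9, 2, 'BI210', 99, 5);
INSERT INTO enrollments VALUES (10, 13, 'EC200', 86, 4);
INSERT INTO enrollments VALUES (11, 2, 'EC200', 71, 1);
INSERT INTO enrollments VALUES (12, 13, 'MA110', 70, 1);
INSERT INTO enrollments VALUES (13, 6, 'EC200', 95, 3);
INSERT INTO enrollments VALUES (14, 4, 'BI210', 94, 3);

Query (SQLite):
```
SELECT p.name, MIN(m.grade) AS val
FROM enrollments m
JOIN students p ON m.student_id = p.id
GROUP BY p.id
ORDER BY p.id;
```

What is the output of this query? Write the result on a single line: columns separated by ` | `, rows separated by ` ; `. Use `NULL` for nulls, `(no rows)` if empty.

Ravi | 61 ; Sam | 61 ; Bob | 68 ; Jun | 59

Join each enrollments row to its students via student_id.
Group joined rows by students.id; compute MIN(m.grade) per group.
  2: ids {4, 9, 11} → MIN(m.grade)=61
  4: ids {5, 6, 8, 14} → MIN(m.grade)=61
  6: ids {2, 3, 7, 13} → MIN(m.grade)=68
  13: ids {1, 10, 12} → MIN(m.grade)=59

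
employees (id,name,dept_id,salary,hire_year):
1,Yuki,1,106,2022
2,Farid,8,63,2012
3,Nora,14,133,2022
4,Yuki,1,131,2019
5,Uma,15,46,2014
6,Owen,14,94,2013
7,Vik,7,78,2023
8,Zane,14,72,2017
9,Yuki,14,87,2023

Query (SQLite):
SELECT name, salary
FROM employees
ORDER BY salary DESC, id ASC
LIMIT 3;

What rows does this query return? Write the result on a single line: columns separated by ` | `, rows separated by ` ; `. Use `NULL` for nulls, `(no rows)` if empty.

Nora | 133 ; Yuki | 131 ; Yuki | 106

Sort by salary desc, tiebreak id asc: (133, id=3), (131, id=4), (106, id=1), (94, id=6), (87, id=9), (78, id=7) …. Take first 3.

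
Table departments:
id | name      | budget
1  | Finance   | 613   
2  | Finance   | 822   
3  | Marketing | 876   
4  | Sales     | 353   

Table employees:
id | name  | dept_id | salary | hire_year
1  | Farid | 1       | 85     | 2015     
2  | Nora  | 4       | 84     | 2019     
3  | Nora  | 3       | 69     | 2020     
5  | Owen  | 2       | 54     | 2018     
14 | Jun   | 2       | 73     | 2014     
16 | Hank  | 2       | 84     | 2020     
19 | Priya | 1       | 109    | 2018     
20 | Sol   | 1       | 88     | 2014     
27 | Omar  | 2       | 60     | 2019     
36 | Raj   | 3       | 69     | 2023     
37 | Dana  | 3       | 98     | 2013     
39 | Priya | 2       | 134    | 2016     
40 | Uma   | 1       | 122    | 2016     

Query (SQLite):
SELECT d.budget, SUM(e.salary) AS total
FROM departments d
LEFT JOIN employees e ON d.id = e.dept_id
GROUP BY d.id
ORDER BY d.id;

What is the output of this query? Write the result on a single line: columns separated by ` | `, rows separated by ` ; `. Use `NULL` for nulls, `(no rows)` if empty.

613 | 404 ; 822 | 405 ; 876 | 236 ; 353 | 84

LEFT JOIN keeps every departments row; unmatched ones get NULL for employees columns.
Group by departments.id and compute SUM(e.salary). SUM over an all-NULL group is NULL.
  1: ids {1, 19, 20, 40} → SUM(e.salary)=404
  2: ids {5, 14, 16, 27, 39} → SUM(e.salary)=405
  3: ids {3, 36, 37} → SUM(e.salary)=236
  4: ids {2} → SUM(e.salary)=84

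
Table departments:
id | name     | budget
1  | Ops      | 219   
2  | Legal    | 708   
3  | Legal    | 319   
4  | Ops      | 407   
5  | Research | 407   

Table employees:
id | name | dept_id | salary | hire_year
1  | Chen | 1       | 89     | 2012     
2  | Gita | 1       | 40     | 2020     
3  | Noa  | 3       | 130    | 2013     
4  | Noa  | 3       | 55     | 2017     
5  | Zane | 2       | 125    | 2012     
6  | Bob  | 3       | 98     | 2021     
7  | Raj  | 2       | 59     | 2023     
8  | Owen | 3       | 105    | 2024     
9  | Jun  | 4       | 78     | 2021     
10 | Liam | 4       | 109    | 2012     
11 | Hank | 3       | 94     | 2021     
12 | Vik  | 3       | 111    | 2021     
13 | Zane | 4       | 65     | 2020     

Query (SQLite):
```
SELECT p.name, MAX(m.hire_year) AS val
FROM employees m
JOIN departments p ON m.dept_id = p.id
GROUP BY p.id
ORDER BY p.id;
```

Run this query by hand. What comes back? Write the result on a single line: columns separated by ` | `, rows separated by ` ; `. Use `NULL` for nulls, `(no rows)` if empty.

Ops | 2020 ; Legal | 2023 ; Legal | 2024 ; Ops | 2021

Join each employees row to its departments via dept_id.
Group joined rows by departments.id; compute MAX(m.hire_year) per group.
  1: ids {1, 2} → MAX(m.hire_year)=2020
  2: ids {5, 7} → MAX(m.hire_year)=2023
  3: ids {3, 4, 6, 8, 11, 12} → MAX(m.hire_year)=2024
  4: ids {9, 10, 13} → MAX(m.hire_year)=2021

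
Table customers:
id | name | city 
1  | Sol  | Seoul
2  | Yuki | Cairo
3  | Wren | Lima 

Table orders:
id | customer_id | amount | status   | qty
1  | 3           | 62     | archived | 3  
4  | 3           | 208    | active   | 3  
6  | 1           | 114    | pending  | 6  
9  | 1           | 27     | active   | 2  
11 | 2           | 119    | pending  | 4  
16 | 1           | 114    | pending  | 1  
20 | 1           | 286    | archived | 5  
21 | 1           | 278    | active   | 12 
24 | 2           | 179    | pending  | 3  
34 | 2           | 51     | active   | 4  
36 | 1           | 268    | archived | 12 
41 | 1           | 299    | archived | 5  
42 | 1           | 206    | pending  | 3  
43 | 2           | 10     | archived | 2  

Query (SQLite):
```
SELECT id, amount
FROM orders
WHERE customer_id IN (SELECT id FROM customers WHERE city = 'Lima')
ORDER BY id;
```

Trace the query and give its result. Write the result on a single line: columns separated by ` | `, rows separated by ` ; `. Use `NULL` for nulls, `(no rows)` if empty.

1 | 62 ; 4 | 208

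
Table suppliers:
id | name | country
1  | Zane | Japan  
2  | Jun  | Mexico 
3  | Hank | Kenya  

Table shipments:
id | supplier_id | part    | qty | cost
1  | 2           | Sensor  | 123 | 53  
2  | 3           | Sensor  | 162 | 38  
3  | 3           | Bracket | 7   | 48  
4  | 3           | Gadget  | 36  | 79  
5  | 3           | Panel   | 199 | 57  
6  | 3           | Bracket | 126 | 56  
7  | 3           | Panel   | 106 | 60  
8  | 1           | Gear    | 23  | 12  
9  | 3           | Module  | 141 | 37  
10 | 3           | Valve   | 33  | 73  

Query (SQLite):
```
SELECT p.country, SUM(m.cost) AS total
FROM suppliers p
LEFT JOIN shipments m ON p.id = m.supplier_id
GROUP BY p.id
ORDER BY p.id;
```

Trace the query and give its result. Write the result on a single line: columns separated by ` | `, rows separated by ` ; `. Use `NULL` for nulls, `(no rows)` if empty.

Japan | 12 ; Mexico | 53 ; Kenya | 448

LEFT JOIN keeps every suppliers row; unmatched ones get NULL for shipments columns.
Group by suppliers.id and compute SUM(m.cost). SUM over an all-NULL group is NULL.
  1: ids {8} → SUM(m.cost)=12
  2: ids {1} → SUM(m.cost)=53
  3: ids {2, 3, 4, 5, 6, 7, 9, 10} → SUM(m.cost)=448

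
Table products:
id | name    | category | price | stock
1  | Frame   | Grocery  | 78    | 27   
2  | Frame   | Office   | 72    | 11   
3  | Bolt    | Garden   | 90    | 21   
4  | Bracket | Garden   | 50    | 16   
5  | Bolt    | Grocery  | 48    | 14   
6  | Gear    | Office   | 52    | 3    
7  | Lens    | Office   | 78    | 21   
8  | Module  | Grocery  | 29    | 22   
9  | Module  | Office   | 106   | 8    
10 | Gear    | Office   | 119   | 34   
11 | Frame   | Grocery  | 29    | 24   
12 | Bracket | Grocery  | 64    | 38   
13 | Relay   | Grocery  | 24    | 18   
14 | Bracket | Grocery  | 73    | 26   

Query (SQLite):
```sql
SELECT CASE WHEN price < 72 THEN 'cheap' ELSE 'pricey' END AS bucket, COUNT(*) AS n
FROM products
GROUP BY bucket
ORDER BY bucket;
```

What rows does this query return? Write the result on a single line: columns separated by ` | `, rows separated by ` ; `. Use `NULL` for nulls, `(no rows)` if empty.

Bucket rows by price < 72 → 'cheap' else 'pricey'; count each bucket.

cheap | 7 ; pricey | 7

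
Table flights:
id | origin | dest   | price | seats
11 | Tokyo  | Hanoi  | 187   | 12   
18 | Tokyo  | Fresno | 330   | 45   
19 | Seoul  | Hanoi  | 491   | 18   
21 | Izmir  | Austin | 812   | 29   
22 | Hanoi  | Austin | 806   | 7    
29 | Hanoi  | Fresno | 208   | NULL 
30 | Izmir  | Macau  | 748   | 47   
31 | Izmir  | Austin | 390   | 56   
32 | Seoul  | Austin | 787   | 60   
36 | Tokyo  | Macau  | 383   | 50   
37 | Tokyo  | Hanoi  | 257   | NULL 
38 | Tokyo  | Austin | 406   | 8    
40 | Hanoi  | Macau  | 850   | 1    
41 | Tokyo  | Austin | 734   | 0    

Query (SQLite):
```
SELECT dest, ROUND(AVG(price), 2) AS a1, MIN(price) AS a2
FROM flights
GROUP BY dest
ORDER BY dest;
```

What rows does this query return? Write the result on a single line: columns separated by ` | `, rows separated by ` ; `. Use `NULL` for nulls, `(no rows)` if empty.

Austin | 655.83 | 390 ; Fresno | 269 | 208 ; Hanoi | 311.67 | 187 ; Macau | 660.33 | 383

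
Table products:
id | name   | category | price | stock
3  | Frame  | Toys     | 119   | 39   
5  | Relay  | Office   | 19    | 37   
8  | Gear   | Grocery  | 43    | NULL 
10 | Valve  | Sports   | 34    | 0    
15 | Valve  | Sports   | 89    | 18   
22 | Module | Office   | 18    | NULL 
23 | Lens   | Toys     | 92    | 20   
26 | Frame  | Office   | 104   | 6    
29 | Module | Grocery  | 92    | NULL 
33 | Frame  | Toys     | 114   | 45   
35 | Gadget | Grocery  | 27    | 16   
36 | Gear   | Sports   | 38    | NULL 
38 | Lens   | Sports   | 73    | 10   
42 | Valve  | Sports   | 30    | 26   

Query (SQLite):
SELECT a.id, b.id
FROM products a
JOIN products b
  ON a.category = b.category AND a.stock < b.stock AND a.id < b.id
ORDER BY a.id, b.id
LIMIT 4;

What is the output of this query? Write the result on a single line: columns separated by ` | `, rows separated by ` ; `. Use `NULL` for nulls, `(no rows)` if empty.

Pairs (a,b) with same category, a.stock < b.stock, a.id < b.id.
category groups: Grocery:{8,29,35} Office:{5,22,26} Sports:{10,15,36,38,42} Toys:{3,23,33}
Ordered by (a.id, b.id); first 4.

3 | 33 ; 10 | 15 ; 10 | 38 ; 10 | 42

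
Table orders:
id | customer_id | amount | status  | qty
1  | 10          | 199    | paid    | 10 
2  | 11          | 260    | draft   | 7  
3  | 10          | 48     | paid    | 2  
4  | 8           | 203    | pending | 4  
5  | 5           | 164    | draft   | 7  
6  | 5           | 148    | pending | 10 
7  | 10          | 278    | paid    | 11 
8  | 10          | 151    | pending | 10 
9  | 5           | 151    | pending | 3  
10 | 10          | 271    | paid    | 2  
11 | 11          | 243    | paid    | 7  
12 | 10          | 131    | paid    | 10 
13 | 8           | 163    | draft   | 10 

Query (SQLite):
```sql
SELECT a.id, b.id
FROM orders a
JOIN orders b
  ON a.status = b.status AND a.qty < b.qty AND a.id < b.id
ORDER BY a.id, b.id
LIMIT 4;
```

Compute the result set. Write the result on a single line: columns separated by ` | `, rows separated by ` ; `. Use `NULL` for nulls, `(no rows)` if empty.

Pairs (a,b) with same status, a.qty < b.qty, a.id < b.id.
status groups: draft:{2,5,13} paid:{1,3,7,10,11,12} pending:{4,6,8,9}
Ordered by (a.id, b.id); first 4.

1 | 7 ; 2 | 13 ; 3 | 7 ; 3 | 11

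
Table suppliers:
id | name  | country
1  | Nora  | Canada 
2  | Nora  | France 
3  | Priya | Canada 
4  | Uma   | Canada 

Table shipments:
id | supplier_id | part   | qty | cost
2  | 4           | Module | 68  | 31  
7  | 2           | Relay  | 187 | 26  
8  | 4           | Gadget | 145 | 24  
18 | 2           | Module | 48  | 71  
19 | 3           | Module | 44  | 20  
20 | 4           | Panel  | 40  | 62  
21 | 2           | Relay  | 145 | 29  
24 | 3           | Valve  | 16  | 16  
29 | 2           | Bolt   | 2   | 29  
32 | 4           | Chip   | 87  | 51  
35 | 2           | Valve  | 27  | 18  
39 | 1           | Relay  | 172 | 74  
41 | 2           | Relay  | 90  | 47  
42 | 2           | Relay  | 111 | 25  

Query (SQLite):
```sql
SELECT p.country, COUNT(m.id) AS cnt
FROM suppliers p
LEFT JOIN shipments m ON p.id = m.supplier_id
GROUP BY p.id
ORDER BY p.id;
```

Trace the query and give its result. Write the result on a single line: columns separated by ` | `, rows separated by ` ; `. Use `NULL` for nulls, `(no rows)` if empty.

Canada | 1 ; France | 7 ; Canada | 2 ; Canada | 4

LEFT JOIN keeps every suppliers row; unmatched ones get NULL for shipments columns.
Group by suppliers.id and compute COUNT(m.id). COUNT(col) of an all-NULL group is 0.
  1: ids {39} → COUNT(m.id)=1
  2: ids {7, 18, 21, 29, 35, 41, 42} → COUNT(m.id)=7
  3: ids {19, 24} → COUNT(m.id)=2
  4: ids {2, 8, 20, 32} → COUNT(m.id)=4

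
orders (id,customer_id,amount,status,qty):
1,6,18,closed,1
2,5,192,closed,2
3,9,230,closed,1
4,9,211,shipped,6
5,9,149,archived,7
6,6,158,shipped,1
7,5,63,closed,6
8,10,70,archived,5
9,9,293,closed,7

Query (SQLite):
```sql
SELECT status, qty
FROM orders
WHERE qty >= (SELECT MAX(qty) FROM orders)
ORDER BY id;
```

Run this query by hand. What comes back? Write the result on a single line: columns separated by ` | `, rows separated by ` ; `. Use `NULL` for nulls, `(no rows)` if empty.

archived | 7 ; closed | 7

Scalar subquery: MAX(qty) over all orders rows = 7.
Keep rows where qty >= that value.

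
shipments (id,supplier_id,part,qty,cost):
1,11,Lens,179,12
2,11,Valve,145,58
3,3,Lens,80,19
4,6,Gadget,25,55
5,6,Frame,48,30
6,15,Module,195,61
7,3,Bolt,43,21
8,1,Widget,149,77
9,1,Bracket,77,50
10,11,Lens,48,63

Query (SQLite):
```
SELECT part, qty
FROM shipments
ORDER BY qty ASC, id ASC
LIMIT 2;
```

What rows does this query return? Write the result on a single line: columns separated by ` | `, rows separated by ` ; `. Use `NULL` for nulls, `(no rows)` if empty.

Gadget | 25 ; Bolt | 43

Sort by qty asc, tiebreak id asc: (25, id=4), (43, id=7), (48, id=5), (48, id=10), (77, id=9) …. Take first 2.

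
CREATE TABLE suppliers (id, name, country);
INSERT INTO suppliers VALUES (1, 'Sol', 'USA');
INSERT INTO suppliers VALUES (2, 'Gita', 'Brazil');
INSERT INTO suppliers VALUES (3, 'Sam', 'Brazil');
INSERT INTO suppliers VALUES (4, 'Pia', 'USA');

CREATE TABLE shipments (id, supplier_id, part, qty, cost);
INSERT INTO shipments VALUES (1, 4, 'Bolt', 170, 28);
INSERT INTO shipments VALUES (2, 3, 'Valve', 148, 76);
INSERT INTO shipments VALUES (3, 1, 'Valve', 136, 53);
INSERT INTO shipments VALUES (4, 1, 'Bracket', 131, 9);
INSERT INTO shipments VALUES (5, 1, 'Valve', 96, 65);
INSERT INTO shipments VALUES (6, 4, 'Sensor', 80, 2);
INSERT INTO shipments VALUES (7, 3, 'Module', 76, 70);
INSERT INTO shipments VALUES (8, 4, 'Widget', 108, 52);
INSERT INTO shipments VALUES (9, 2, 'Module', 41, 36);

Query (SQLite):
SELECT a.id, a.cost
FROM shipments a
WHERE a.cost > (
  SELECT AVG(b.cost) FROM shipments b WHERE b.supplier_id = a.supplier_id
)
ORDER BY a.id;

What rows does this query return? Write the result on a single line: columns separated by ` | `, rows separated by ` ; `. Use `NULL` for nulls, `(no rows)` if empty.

1 | 28 ; 2 | 76 ; 3 | 53 ; 5 | 65 ; 8 | 52

For each shipments row a, compute AVG(cost) over rows sharing a.supplier_id.
Keep row a if a.cost > that per-group AVG.
  supplier_id=1: AVG(cost) = 42.333333
  supplier_id=2: AVG(cost) = 36.0
  supplier_id=3: AVG(cost) = 73.0
  supplier_id=4: AVG(cost) = 27.333333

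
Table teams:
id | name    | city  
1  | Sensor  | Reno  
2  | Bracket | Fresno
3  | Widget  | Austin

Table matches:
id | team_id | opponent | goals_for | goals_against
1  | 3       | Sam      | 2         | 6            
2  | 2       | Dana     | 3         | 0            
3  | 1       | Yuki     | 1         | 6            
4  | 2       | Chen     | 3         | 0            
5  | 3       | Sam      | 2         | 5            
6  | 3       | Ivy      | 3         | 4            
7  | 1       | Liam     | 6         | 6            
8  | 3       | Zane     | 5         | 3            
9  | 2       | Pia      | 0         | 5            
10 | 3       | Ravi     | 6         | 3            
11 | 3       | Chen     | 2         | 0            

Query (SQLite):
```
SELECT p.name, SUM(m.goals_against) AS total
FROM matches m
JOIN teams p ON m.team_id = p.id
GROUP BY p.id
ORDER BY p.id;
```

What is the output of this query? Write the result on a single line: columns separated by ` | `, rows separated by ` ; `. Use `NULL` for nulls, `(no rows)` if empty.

Sensor | 12 ; Bracket | 5 ; Widget | 21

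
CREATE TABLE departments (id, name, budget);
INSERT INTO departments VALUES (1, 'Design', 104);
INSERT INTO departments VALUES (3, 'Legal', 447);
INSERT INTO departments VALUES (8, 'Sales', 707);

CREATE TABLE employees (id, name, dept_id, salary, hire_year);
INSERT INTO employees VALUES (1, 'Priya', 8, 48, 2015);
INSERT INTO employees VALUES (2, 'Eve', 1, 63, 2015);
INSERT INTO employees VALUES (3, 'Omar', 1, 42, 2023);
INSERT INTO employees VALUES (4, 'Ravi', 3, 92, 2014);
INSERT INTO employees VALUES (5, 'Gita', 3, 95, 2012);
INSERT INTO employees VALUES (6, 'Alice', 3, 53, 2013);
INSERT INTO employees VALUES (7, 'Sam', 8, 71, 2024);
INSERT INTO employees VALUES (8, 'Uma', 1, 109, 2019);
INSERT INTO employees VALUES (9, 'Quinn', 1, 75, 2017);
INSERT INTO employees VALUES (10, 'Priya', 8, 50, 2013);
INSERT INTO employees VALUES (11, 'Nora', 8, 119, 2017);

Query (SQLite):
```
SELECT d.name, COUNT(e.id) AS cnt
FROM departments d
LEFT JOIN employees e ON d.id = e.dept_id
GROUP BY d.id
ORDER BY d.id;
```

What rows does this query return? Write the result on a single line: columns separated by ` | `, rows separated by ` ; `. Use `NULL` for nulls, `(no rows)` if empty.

Design | 4 ; Legal | 3 ; Sales | 4

LEFT JOIN keeps every departments row; unmatched ones get NULL for employees columns.
Group by departments.id and compute COUNT(e.id). COUNT(col) of an all-NULL group is 0.
  1: ids {2, 3, 8, 9} → COUNT(e.id)=4
  3: ids {4, 5, 6} → COUNT(e.id)=3
  8: ids {1, 7, 10, 11} → COUNT(e.id)=4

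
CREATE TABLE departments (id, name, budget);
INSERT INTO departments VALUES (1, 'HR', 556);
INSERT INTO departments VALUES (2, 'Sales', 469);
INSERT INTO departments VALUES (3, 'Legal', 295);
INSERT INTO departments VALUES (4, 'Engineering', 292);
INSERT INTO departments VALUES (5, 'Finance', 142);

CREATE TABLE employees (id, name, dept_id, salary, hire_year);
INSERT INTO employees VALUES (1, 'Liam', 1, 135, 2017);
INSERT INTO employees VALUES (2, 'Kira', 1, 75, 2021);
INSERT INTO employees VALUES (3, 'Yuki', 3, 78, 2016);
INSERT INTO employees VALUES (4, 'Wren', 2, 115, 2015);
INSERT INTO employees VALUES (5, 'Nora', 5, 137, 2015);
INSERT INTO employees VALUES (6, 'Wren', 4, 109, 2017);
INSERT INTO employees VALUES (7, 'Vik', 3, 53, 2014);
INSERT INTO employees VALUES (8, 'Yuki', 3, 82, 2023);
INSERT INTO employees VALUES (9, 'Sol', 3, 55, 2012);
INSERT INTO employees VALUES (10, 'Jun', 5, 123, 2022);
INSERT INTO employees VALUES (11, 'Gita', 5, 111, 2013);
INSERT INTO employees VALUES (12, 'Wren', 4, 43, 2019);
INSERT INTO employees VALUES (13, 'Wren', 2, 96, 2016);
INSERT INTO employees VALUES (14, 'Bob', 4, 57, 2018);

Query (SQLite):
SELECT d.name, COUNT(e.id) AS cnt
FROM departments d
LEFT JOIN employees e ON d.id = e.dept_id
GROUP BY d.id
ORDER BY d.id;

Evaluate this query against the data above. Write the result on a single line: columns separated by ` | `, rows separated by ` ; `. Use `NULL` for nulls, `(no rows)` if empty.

HR | 2 ; Sales | 2 ; Legal | 4 ; Engineering | 3 ; Finance | 3

LEFT JOIN keeps every departments row; unmatched ones get NULL for employees columns.
Group by departments.id and compute COUNT(e.id). COUNT(col) of an all-NULL group is 0.
  1: ids {1, 2} → COUNT(e.id)=2
  2: ids {4, 13} → COUNT(e.id)=2
  3: ids {3, 7, 8, 9} → COUNT(e.id)=4
  4: ids {6, 12, 14} → COUNT(e.id)=3
  5: ids {5, 10, 11} → COUNT(e.id)=3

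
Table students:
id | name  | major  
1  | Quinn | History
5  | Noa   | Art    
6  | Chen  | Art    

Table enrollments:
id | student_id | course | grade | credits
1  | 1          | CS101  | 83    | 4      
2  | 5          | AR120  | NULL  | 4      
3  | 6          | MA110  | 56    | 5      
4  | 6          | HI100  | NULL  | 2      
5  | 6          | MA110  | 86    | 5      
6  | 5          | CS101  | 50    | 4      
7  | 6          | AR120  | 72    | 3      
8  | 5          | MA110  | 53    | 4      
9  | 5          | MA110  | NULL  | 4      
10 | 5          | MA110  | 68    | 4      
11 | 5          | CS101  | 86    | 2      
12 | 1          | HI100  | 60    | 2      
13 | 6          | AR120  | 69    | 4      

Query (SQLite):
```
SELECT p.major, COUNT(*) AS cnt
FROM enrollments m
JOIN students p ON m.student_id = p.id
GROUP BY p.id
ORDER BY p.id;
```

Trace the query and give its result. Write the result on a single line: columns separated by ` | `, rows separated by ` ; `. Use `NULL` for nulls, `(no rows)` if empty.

History | 2 ; Art | 6 ; Art | 5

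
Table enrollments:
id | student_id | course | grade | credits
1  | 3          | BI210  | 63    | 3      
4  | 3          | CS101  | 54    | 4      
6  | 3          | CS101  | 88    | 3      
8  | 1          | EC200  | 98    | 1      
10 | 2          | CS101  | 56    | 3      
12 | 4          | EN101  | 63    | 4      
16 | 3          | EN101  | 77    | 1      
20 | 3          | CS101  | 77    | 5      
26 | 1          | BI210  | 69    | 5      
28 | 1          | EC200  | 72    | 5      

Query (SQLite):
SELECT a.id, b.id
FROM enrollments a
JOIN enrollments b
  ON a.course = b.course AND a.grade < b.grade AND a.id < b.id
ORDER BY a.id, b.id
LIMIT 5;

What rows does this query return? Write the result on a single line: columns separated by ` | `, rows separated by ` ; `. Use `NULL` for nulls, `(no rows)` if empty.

Pairs (a,b) with same course, a.grade < b.grade, a.id < b.id.
course groups: BI210:{1,26} CS101:{4,6,10,20} EC200:{8,28} EN101:{12,16}
Ordered by (a.id, b.id); first 5.

1 | 26 ; 4 | 6 ; 4 | 10 ; 4 | 20 ; 10 | 20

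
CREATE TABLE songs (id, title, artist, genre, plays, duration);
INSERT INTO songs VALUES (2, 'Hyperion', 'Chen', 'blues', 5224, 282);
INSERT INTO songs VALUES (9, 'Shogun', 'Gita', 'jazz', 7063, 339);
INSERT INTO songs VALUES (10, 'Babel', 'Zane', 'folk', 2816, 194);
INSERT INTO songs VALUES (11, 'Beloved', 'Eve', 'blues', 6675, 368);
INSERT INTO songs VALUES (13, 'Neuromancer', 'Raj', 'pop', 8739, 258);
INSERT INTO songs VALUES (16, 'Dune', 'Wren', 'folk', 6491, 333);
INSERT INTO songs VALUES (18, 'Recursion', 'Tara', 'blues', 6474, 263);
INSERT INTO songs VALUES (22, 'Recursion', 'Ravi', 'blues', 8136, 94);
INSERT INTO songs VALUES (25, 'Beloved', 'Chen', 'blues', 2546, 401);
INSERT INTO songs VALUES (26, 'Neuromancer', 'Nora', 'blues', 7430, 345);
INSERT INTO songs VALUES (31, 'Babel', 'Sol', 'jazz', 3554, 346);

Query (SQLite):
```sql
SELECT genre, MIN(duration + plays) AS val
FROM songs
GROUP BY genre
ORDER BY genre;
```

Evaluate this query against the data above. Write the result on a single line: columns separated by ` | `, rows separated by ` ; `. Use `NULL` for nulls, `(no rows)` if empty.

blues | 2947 ; folk | 3010 ; jazz | 3900 ; pop | 8997

For each row compute duration + plays.
Group by genre; take MIN of the expression per group.
  blues: ids {2, 11, 18, 22, 25, 26} → MIN(duration + plays)=2947
  folk: ids {10, 16} → MIN(duration + plays)=3010
  jazz: ids {9, 31} → MIN(duration + plays)=3900
  pop: ids {13} → MIN(duration + plays)=8997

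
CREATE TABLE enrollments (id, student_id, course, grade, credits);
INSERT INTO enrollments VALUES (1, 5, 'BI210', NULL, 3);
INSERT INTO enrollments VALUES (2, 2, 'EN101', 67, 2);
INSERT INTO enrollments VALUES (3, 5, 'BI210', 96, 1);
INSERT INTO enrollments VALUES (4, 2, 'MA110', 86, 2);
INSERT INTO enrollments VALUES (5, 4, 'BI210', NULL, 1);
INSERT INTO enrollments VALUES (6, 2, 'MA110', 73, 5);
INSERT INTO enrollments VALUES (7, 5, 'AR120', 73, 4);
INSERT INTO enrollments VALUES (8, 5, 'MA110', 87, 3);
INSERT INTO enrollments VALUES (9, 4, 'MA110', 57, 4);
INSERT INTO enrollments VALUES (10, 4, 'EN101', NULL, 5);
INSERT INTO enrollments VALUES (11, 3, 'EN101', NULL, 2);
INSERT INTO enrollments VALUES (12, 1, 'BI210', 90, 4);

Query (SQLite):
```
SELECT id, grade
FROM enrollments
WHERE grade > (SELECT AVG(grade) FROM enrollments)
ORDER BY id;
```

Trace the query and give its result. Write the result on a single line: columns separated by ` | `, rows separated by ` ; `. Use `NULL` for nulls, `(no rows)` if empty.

Scalar subquery: AVG(grade) over all enrollments rows = 78.625.
Keep rows where grade > that value.

3 | 96 ; 4 | 86 ; 8 | 87 ; 12 | 90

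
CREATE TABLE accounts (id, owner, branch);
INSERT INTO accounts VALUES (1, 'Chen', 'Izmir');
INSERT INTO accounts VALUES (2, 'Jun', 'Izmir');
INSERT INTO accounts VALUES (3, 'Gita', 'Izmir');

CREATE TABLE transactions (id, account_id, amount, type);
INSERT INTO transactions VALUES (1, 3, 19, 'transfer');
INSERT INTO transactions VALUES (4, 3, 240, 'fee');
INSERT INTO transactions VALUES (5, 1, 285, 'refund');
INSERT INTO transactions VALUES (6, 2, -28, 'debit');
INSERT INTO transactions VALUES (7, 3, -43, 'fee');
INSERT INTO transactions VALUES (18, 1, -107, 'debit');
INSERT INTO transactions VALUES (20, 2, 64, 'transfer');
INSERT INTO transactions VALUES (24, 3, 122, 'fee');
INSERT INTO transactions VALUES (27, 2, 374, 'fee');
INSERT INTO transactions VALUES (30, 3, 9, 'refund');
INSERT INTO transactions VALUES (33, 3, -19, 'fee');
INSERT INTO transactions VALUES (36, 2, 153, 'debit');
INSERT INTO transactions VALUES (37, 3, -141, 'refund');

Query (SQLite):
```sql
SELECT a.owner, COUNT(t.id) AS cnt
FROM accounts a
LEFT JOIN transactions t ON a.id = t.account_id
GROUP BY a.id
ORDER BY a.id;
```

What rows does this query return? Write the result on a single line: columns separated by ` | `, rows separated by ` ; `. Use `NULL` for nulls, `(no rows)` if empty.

Chen | 2 ; Jun | 4 ; Gita | 7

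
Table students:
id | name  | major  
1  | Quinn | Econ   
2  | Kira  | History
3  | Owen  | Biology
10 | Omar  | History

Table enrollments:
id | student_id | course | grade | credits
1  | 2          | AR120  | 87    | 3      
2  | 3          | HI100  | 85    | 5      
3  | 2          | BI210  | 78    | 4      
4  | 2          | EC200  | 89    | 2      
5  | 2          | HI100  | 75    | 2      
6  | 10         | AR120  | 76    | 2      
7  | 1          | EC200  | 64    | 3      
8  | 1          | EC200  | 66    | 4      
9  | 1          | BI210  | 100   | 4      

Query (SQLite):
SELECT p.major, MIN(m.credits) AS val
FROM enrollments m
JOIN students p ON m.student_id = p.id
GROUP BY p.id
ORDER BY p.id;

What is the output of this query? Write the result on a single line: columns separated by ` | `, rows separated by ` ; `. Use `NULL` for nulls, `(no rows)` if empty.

Econ | 3 ; History | 2 ; Biology | 5 ; History | 2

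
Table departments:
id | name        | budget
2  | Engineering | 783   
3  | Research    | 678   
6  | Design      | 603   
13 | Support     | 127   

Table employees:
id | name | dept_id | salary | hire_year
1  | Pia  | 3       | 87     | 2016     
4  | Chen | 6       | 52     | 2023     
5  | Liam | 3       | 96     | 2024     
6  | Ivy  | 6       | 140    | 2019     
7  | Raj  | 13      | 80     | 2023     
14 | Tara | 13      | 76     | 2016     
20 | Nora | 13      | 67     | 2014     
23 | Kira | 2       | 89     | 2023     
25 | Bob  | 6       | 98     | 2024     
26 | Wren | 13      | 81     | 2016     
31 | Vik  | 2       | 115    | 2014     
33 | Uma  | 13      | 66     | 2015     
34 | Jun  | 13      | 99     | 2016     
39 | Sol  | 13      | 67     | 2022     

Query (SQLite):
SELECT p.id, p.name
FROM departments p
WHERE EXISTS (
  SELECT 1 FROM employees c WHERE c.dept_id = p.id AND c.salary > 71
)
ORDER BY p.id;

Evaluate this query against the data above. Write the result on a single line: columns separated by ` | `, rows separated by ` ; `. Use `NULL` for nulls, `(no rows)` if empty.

For each departments row, check whether any employees with matching dept_id has salary > 71.
Keep rows where that is true.

2 | Engineering ; 3 | Research ; 6 | Design ; 13 | Support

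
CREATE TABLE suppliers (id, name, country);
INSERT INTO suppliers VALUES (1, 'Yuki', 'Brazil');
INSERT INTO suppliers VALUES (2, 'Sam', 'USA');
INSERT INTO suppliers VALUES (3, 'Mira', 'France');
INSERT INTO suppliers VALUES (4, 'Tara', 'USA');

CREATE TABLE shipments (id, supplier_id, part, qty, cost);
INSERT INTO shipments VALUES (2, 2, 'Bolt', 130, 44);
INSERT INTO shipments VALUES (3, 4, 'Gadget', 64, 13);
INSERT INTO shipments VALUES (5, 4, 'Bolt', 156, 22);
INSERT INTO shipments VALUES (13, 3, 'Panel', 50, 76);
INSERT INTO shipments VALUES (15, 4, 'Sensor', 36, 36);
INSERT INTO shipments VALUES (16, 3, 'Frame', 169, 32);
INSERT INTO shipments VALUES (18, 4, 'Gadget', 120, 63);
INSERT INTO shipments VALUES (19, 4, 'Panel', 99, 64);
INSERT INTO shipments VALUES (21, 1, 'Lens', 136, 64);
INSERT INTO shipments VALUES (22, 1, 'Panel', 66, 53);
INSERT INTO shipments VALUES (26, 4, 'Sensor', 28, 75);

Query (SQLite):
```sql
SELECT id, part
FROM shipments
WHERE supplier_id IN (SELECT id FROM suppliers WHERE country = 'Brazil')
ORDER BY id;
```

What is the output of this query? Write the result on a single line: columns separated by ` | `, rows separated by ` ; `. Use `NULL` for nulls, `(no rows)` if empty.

21 | Lens ; 22 | Panel

Inner query: suppliers.id where country = 'Brazil'.
Outer: keep shipments rows whose supplier_id is in that set.
Inner query → {1}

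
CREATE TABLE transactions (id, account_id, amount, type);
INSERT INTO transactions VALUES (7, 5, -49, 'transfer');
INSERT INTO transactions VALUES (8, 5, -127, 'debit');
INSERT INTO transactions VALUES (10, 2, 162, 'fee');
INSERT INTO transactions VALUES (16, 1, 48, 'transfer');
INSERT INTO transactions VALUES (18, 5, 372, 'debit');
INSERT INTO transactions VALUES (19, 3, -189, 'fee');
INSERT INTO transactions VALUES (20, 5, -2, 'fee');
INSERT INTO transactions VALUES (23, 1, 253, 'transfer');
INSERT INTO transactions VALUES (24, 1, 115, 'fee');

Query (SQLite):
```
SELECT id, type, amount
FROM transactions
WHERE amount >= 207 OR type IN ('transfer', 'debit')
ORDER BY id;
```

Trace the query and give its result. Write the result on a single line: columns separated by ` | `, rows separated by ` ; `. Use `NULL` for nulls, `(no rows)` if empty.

7 | transfer | -49 ; 8 | debit | -127 ; 16 | transfer | 48 ; 18 | debit | 372 ; 23 | transfer | 253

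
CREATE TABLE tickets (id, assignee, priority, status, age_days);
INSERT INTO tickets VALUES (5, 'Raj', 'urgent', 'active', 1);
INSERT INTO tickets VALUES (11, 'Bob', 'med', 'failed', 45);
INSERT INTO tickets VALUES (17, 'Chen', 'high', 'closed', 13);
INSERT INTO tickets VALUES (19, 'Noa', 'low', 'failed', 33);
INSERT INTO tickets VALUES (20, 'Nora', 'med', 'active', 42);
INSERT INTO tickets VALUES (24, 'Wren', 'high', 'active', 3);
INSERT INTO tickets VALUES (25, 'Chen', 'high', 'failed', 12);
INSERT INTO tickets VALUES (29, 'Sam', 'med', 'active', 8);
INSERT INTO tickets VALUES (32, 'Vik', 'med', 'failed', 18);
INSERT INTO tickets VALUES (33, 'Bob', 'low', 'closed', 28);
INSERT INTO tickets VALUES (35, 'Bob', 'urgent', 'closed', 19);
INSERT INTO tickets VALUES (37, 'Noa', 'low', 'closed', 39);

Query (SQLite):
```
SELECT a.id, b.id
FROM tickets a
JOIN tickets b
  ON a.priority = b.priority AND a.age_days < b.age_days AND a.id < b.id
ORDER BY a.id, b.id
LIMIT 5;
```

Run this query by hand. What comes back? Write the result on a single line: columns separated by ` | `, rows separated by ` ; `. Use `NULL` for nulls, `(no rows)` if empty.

5 | 35 ; 19 | 37 ; 24 | 25 ; 29 | 32 ; 33 | 37

Pairs (a,b) with same priority, a.age_days < b.age_days, a.id < b.id.
priority groups: high:{17,24,25} low:{19,33,37} med:{11,20,29,32} urgent:{5,35}
Ordered by (a.id, b.id); first 5.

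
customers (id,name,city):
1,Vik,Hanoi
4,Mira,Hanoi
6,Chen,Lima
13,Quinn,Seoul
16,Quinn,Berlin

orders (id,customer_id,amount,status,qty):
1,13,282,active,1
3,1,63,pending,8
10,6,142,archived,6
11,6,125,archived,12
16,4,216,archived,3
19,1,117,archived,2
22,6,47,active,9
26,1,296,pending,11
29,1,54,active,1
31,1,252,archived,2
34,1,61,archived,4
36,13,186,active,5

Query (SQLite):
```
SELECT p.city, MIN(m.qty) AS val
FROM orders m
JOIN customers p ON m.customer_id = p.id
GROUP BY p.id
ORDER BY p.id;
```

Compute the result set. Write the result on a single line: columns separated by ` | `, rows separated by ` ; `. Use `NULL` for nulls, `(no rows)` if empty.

Join each orders row to its customers via customer_id.
Group joined rows by customers.id; compute MIN(m.qty) per group.
  1: ids {3, 19, 26, 29, 31, 34} → MIN(m.qty)=1
  4: ids {16} → MIN(m.qty)=3
  6: ids {10, 11, 22} → MIN(m.qty)=6
  13: ids {1, 36} → MIN(m.qty)=1

Hanoi | 1 ; Hanoi | 3 ; Lima | 6 ; Seoul | 1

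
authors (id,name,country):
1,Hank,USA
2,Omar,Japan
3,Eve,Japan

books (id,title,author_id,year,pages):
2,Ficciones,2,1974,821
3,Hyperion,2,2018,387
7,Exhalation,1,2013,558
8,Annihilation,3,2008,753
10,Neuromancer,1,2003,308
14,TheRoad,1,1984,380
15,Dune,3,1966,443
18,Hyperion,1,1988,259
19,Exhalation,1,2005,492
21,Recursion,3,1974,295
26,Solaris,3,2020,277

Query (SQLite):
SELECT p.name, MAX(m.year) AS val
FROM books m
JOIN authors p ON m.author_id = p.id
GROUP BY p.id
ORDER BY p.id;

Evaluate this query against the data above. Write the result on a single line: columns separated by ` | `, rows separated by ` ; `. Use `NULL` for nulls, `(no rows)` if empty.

Join each books row to its authors via author_id.
Group joined rows by authors.id; compute MAX(m.year) per group.
  1: ids {7, 10, 14, 18, 19} → MAX(m.year)=2013
  2: ids {2, 3} → MAX(m.year)=2018
  3: ids {8, 15, 21, 26} → MAX(m.year)=2020

Hank | 2013 ; Omar | 2018 ; Eve | 2020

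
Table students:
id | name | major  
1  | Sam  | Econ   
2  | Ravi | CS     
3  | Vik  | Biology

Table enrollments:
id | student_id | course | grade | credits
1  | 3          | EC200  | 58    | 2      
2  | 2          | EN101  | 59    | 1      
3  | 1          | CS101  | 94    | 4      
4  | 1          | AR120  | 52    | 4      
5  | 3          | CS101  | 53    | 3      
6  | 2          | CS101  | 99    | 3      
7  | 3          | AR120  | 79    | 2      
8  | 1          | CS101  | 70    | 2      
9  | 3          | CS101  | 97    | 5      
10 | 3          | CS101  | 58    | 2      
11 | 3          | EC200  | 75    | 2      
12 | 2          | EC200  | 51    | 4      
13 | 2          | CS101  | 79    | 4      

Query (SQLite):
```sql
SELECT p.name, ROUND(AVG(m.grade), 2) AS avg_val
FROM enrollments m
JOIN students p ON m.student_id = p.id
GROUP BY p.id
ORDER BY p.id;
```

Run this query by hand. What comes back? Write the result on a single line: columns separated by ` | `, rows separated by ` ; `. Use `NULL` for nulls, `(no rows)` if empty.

Join each enrollments row to its students via student_id.
Group joined rows by students.id; compute ROUND(AVG(m.grade), 2) per group.
  1: ids {3, 4, 8} → ROUND(AVG(m.grade), 2)=72
  2: ids {2, 6, 12, 13} → ROUND(AVG(m.grade), 2)=72
  3: ids {1, 5, 7, 9, 10, 11} → ROUND(AVG(m.grade), 2)=70

Sam | 72 ; Ravi | 72 ; Vik | 70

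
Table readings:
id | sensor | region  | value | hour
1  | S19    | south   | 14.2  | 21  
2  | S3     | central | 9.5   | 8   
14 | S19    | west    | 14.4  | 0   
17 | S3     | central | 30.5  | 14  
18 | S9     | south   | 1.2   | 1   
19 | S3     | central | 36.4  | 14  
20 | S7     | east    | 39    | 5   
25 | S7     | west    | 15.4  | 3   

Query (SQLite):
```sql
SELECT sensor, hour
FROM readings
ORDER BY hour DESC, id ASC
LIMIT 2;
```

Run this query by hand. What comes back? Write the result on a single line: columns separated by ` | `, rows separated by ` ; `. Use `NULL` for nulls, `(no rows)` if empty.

Sort by hour desc, tiebreak id asc: (21, id=1), (14, id=17), (14, id=19), (8, id=2), (5, id=20) …. Take first 2.

S19 | 21 ; S3 | 14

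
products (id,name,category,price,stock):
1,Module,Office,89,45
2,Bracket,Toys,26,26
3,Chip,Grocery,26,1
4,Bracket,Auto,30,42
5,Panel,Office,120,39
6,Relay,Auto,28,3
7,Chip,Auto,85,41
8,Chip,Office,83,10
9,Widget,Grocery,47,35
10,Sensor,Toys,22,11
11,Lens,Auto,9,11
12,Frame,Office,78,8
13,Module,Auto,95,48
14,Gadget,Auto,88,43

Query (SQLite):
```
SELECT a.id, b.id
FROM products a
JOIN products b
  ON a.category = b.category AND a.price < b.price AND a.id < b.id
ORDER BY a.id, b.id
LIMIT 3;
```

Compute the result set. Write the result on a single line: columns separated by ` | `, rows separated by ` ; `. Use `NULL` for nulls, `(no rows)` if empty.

1 | 5 ; 3 | 9 ; 4 | 7

Pairs (a,b) with same category, a.price < b.price, a.id < b.id.
category groups: Auto:{4,6,7,11,13,14} Grocery:{3,9} Office:{1,5,8,12} Toys:{2,10}
Ordered by (a.id, b.id); first 3.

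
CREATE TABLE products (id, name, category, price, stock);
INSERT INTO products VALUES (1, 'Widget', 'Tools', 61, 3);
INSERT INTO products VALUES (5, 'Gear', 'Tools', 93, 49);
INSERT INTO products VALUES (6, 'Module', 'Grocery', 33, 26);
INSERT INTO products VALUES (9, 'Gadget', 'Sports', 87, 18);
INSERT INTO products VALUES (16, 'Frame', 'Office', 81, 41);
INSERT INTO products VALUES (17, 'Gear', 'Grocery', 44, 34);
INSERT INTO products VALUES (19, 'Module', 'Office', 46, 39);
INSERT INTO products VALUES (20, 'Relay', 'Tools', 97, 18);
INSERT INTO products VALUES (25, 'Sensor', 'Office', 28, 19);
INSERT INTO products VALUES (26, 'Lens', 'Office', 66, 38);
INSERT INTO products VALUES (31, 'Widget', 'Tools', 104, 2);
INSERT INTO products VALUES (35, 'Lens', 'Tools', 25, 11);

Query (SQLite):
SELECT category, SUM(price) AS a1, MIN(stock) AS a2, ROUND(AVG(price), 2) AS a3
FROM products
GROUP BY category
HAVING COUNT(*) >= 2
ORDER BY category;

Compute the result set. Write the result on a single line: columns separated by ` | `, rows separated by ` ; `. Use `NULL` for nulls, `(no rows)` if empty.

Grocery | 77 | 26 | 38.5 ; Office | 221 | 19 | 55.25 ; Tools | 380 | 2 | 76

Group products by category.
Per group compute: SUM(price), MIN(stock), ROUND(AVG(price), 2).
HAVING: drop groups with fewer than 2 rows.
  Grocery: ids {6, 17} → SUM(price)=77, MIN(stock)=26, ROUND(AVG(price), 2)=38.5
  Office: ids {16, 19, 25, 26} → SUM(price)=221, MIN(stock)=19, ROUND(AVG(price), 2)=55.25
  Sports: ids {9} → SUM(price)=87, MIN(stock)=18, ROUND(AVG(price), 2)=87
  Tools: ids {1, 5, 20, 31, 35} → SUM(price)=380, MIN(stock)=2, ROUND(AVG(price), 2)=76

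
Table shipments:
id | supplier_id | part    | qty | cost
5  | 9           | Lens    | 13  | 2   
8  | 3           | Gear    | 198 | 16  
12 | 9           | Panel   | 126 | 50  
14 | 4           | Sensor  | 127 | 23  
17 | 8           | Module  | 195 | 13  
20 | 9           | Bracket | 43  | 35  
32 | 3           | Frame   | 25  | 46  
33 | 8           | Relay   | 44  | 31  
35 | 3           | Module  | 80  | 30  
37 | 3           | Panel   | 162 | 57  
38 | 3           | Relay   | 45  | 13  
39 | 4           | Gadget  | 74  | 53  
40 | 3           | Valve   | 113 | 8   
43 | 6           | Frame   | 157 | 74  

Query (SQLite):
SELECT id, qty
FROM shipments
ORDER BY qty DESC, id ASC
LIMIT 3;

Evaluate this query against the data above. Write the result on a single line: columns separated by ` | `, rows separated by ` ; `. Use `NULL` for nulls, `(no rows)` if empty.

Sort by qty desc, tiebreak id asc: (198, id=8), (195, id=17), (162, id=37), (157, id=43), (127, id=14), (126, id=12) …. Take first 3.

8 | 198 ; 17 | 195 ; 37 | 162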